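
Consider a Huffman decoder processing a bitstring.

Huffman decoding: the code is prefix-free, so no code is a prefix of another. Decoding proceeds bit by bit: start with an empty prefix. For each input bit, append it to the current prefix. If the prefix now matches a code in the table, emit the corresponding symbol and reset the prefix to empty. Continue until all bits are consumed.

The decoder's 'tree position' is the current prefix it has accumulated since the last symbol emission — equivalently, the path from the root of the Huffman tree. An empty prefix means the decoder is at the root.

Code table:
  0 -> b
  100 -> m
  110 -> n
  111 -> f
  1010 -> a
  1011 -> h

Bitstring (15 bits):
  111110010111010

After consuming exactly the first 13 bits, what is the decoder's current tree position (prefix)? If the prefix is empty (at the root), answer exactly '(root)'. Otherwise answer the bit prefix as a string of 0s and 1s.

Answer: 10

Derivation:
Bit 0: prefix='1' (no match yet)
Bit 1: prefix='11' (no match yet)
Bit 2: prefix='111' -> emit 'f', reset
Bit 3: prefix='1' (no match yet)
Bit 4: prefix='11' (no match yet)
Bit 5: prefix='110' -> emit 'n', reset
Bit 6: prefix='0' -> emit 'b', reset
Bit 7: prefix='1' (no match yet)
Bit 8: prefix='10' (no match yet)
Bit 9: prefix='101' (no match yet)
Bit 10: prefix='1011' -> emit 'h', reset
Bit 11: prefix='1' (no match yet)
Bit 12: prefix='10' (no match yet)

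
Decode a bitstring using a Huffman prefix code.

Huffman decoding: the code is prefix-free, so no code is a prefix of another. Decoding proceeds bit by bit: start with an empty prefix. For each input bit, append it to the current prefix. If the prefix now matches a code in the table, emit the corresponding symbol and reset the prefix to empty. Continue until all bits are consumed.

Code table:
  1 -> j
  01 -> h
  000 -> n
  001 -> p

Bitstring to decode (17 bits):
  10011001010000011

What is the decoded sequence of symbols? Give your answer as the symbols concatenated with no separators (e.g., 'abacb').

Bit 0: prefix='1' -> emit 'j', reset
Bit 1: prefix='0' (no match yet)
Bit 2: prefix='00' (no match yet)
Bit 3: prefix='001' -> emit 'p', reset
Bit 4: prefix='1' -> emit 'j', reset
Bit 5: prefix='0' (no match yet)
Bit 6: prefix='00' (no match yet)
Bit 7: prefix='001' -> emit 'p', reset
Bit 8: prefix='0' (no match yet)
Bit 9: prefix='01' -> emit 'h', reset
Bit 10: prefix='0' (no match yet)
Bit 11: prefix='00' (no match yet)
Bit 12: prefix='000' -> emit 'n', reset
Bit 13: prefix='0' (no match yet)
Bit 14: prefix='00' (no match yet)
Bit 15: prefix='001' -> emit 'p', reset
Bit 16: prefix='1' -> emit 'j', reset

Answer: jpjphnpj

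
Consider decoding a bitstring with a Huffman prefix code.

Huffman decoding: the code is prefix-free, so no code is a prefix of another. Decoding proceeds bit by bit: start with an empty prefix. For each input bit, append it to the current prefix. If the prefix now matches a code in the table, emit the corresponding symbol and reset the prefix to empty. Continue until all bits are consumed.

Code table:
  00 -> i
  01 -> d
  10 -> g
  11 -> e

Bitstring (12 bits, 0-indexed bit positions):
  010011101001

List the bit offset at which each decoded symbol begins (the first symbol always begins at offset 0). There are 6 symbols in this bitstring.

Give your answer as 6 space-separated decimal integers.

Bit 0: prefix='0' (no match yet)
Bit 1: prefix='01' -> emit 'd', reset
Bit 2: prefix='0' (no match yet)
Bit 3: prefix='00' -> emit 'i', reset
Bit 4: prefix='1' (no match yet)
Bit 5: prefix='11' -> emit 'e', reset
Bit 6: prefix='1' (no match yet)
Bit 7: prefix='10' -> emit 'g', reset
Bit 8: prefix='1' (no match yet)
Bit 9: prefix='10' -> emit 'g', reset
Bit 10: prefix='0' (no match yet)
Bit 11: prefix='01' -> emit 'd', reset

Answer: 0 2 4 6 8 10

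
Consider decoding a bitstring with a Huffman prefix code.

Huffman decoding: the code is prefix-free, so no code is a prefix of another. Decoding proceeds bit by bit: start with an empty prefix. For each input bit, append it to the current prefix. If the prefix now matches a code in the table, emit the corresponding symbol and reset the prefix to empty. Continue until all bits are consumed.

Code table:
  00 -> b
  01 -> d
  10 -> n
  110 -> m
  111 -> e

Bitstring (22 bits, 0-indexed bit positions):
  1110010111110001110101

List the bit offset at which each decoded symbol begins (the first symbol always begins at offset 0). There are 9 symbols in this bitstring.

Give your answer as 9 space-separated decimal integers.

Answer: 0 3 5 7 10 13 15 18 20

Derivation:
Bit 0: prefix='1' (no match yet)
Bit 1: prefix='11' (no match yet)
Bit 2: prefix='111' -> emit 'e', reset
Bit 3: prefix='0' (no match yet)
Bit 4: prefix='00' -> emit 'b', reset
Bit 5: prefix='1' (no match yet)
Bit 6: prefix='10' -> emit 'n', reset
Bit 7: prefix='1' (no match yet)
Bit 8: prefix='11' (no match yet)
Bit 9: prefix='111' -> emit 'e', reset
Bit 10: prefix='1' (no match yet)
Bit 11: prefix='11' (no match yet)
Bit 12: prefix='110' -> emit 'm', reset
Bit 13: prefix='0' (no match yet)
Bit 14: prefix='00' -> emit 'b', reset
Bit 15: prefix='1' (no match yet)
Bit 16: prefix='11' (no match yet)
Bit 17: prefix='111' -> emit 'e', reset
Bit 18: prefix='0' (no match yet)
Bit 19: prefix='01' -> emit 'd', reset
Bit 20: prefix='0' (no match yet)
Bit 21: prefix='01' -> emit 'd', reset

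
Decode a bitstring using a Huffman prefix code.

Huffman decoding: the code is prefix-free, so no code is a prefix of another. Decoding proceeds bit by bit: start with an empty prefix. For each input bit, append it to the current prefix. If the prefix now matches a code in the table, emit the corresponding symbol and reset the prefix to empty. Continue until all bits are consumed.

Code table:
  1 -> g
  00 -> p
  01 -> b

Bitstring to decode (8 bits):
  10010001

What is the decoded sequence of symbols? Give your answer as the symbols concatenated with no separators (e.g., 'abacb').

Bit 0: prefix='1' -> emit 'g', reset
Bit 1: prefix='0' (no match yet)
Bit 2: prefix='00' -> emit 'p', reset
Bit 3: prefix='1' -> emit 'g', reset
Bit 4: prefix='0' (no match yet)
Bit 5: prefix='00' -> emit 'p', reset
Bit 6: prefix='0' (no match yet)
Bit 7: prefix='01' -> emit 'b', reset

Answer: gpgpb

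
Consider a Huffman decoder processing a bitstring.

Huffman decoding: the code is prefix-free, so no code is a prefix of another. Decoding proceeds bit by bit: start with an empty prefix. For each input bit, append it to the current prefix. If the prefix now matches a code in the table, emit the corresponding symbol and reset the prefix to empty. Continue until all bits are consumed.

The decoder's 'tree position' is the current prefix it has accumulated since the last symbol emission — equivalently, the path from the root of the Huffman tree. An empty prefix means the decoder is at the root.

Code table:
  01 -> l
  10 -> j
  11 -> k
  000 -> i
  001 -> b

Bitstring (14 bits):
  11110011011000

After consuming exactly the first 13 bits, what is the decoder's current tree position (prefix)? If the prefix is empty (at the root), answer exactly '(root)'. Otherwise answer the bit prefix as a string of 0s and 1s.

Answer: 00

Derivation:
Bit 0: prefix='1' (no match yet)
Bit 1: prefix='11' -> emit 'k', reset
Bit 2: prefix='1' (no match yet)
Bit 3: prefix='11' -> emit 'k', reset
Bit 4: prefix='0' (no match yet)
Bit 5: prefix='00' (no match yet)
Bit 6: prefix='001' -> emit 'b', reset
Bit 7: prefix='1' (no match yet)
Bit 8: prefix='10' -> emit 'j', reset
Bit 9: prefix='1' (no match yet)
Bit 10: prefix='11' -> emit 'k', reset
Bit 11: prefix='0' (no match yet)
Bit 12: prefix='00' (no match yet)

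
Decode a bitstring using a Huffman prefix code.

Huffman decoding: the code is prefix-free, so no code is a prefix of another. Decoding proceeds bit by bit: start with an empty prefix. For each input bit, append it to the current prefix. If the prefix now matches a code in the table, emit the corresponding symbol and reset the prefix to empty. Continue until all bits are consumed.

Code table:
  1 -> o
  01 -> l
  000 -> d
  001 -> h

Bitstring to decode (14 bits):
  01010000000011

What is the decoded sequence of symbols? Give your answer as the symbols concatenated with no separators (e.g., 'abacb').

Answer: llddho

Derivation:
Bit 0: prefix='0' (no match yet)
Bit 1: prefix='01' -> emit 'l', reset
Bit 2: prefix='0' (no match yet)
Bit 3: prefix='01' -> emit 'l', reset
Bit 4: prefix='0' (no match yet)
Bit 5: prefix='00' (no match yet)
Bit 6: prefix='000' -> emit 'd', reset
Bit 7: prefix='0' (no match yet)
Bit 8: prefix='00' (no match yet)
Bit 9: prefix='000' -> emit 'd', reset
Bit 10: prefix='0' (no match yet)
Bit 11: prefix='00' (no match yet)
Bit 12: prefix='001' -> emit 'h', reset
Bit 13: prefix='1' -> emit 'o', reset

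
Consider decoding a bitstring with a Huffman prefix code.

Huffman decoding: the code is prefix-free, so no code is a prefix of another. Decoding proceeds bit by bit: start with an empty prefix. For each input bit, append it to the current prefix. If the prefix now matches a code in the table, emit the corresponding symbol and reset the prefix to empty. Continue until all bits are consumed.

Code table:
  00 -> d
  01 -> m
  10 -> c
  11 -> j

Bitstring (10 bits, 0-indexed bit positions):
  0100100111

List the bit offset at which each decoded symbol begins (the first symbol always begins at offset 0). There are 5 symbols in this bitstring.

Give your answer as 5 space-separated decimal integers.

Bit 0: prefix='0' (no match yet)
Bit 1: prefix='01' -> emit 'm', reset
Bit 2: prefix='0' (no match yet)
Bit 3: prefix='00' -> emit 'd', reset
Bit 4: prefix='1' (no match yet)
Bit 5: prefix='10' -> emit 'c', reset
Bit 6: prefix='0' (no match yet)
Bit 7: prefix='01' -> emit 'm', reset
Bit 8: prefix='1' (no match yet)
Bit 9: prefix='11' -> emit 'j', reset

Answer: 0 2 4 6 8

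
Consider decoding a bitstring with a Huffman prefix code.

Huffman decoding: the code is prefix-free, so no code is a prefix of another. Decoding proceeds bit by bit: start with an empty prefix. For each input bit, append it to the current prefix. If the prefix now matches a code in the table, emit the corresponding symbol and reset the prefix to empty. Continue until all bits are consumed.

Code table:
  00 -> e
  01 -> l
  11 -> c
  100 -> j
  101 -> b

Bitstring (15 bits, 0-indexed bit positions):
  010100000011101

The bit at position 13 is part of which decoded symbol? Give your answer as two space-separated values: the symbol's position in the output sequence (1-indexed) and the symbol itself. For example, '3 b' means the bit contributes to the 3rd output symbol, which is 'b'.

Bit 0: prefix='0' (no match yet)
Bit 1: prefix='01' -> emit 'l', reset
Bit 2: prefix='0' (no match yet)
Bit 3: prefix='01' -> emit 'l', reset
Bit 4: prefix='0' (no match yet)
Bit 5: prefix='00' -> emit 'e', reset
Bit 6: prefix='0' (no match yet)
Bit 7: prefix='00' -> emit 'e', reset
Bit 8: prefix='0' (no match yet)
Bit 9: prefix='00' -> emit 'e', reset
Bit 10: prefix='1' (no match yet)
Bit 11: prefix='11' -> emit 'c', reset
Bit 12: prefix='1' (no match yet)
Bit 13: prefix='10' (no match yet)
Bit 14: prefix='101' -> emit 'b', reset

Answer: 7 b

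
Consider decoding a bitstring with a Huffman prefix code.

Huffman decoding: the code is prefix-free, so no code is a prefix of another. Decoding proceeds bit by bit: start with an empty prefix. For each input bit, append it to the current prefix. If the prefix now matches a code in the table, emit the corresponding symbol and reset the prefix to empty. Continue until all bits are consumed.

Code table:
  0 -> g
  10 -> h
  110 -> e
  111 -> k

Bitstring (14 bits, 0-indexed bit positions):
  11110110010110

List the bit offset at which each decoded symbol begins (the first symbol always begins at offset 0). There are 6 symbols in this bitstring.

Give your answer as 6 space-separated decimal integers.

Answer: 0 3 5 8 9 11

Derivation:
Bit 0: prefix='1' (no match yet)
Bit 1: prefix='11' (no match yet)
Bit 2: prefix='111' -> emit 'k', reset
Bit 3: prefix='1' (no match yet)
Bit 4: prefix='10' -> emit 'h', reset
Bit 5: prefix='1' (no match yet)
Bit 6: prefix='11' (no match yet)
Bit 7: prefix='110' -> emit 'e', reset
Bit 8: prefix='0' -> emit 'g', reset
Bit 9: prefix='1' (no match yet)
Bit 10: prefix='10' -> emit 'h', reset
Bit 11: prefix='1' (no match yet)
Bit 12: prefix='11' (no match yet)
Bit 13: prefix='110' -> emit 'e', reset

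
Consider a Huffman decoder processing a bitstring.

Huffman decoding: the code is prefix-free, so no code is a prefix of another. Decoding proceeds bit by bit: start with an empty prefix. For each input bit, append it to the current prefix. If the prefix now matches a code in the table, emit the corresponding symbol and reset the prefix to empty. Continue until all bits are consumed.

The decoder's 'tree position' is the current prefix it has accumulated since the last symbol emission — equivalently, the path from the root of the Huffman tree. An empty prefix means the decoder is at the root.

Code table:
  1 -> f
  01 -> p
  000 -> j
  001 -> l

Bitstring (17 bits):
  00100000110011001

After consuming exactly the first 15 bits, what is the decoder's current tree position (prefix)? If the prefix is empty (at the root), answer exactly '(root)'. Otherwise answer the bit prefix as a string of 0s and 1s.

Bit 0: prefix='0' (no match yet)
Bit 1: prefix='00' (no match yet)
Bit 2: prefix='001' -> emit 'l', reset
Bit 3: prefix='0' (no match yet)
Bit 4: prefix='00' (no match yet)
Bit 5: prefix='000' -> emit 'j', reset
Bit 6: prefix='0' (no match yet)
Bit 7: prefix='00' (no match yet)
Bit 8: prefix='001' -> emit 'l', reset
Bit 9: prefix='1' -> emit 'f', reset
Bit 10: prefix='0' (no match yet)
Bit 11: prefix='00' (no match yet)
Bit 12: prefix='001' -> emit 'l', reset
Bit 13: prefix='1' -> emit 'f', reset
Bit 14: prefix='0' (no match yet)

Answer: 0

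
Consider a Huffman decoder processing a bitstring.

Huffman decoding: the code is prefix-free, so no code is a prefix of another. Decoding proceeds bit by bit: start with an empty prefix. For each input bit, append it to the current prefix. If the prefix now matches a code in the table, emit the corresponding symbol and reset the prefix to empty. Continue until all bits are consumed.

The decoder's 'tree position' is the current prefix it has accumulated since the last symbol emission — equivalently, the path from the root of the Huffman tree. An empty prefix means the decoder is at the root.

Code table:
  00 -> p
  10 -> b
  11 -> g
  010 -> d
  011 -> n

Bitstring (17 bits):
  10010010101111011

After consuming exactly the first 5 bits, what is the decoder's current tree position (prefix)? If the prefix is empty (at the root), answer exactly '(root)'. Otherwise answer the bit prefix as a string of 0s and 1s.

Bit 0: prefix='1' (no match yet)
Bit 1: prefix='10' -> emit 'b', reset
Bit 2: prefix='0' (no match yet)
Bit 3: prefix='01' (no match yet)
Bit 4: prefix='010' -> emit 'd', reset

Answer: (root)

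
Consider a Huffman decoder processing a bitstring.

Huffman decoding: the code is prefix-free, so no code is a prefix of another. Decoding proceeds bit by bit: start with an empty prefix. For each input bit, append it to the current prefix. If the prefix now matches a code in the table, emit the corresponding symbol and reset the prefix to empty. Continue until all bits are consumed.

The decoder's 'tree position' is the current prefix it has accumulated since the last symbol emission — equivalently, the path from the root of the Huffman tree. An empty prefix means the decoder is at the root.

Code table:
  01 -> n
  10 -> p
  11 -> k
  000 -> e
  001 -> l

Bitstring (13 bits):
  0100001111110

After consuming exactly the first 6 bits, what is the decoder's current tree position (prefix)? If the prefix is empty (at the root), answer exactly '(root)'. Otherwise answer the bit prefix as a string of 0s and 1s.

Answer: 0

Derivation:
Bit 0: prefix='0' (no match yet)
Bit 1: prefix='01' -> emit 'n', reset
Bit 2: prefix='0' (no match yet)
Bit 3: prefix='00' (no match yet)
Bit 4: prefix='000' -> emit 'e', reset
Bit 5: prefix='0' (no match yet)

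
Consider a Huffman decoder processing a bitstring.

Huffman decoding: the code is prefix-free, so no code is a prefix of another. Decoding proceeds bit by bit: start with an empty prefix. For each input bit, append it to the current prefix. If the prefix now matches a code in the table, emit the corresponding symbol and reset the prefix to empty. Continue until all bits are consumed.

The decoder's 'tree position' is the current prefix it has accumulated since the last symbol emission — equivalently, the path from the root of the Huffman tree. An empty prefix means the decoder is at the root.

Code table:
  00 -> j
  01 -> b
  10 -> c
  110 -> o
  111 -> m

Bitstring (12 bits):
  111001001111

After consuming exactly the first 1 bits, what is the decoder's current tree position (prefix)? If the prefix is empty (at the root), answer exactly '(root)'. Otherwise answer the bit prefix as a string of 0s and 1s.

Bit 0: prefix='1' (no match yet)

Answer: 1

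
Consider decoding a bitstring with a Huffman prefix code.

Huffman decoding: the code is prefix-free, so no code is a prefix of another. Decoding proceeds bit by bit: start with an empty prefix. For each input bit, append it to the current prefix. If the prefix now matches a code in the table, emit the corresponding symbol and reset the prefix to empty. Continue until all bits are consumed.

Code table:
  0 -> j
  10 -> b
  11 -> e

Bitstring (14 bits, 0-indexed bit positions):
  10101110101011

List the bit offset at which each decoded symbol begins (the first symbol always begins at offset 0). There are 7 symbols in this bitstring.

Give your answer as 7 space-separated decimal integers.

Answer: 0 2 4 6 8 10 12

Derivation:
Bit 0: prefix='1' (no match yet)
Bit 1: prefix='10' -> emit 'b', reset
Bit 2: prefix='1' (no match yet)
Bit 3: prefix='10' -> emit 'b', reset
Bit 4: prefix='1' (no match yet)
Bit 5: prefix='11' -> emit 'e', reset
Bit 6: prefix='1' (no match yet)
Bit 7: prefix='10' -> emit 'b', reset
Bit 8: prefix='1' (no match yet)
Bit 9: prefix='10' -> emit 'b', reset
Bit 10: prefix='1' (no match yet)
Bit 11: prefix='10' -> emit 'b', reset
Bit 12: prefix='1' (no match yet)
Bit 13: prefix='11' -> emit 'e', reset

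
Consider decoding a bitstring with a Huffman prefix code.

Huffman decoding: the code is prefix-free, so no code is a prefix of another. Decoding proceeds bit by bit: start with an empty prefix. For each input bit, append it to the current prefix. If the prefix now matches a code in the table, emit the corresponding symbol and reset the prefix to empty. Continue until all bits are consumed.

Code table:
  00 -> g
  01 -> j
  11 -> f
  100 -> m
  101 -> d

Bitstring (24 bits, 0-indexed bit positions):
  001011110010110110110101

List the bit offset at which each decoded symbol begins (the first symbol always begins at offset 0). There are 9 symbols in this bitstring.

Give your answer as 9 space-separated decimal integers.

Bit 0: prefix='0' (no match yet)
Bit 1: prefix='00' -> emit 'g', reset
Bit 2: prefix='1' (no match yet)
Bit 3: prefix='10' (no match yet)
Bit 4: prefix='101' -> emit 'd', reset
Bit 5: prefix='1' (no match yet)
Bit 6: prefix='11' -> emit 'f', reset
Bit 7: prefix='1' (no match yet)
Bit 8: prefix='10' (no match yet)
Bit 9: prefix='100' -> emit 'm', reset
Bit 10: prefix='1' (no match yet)
Bit 11: prefix='10' (no match yet)
Bit 12: prefix='101' -> emit 'd', reset
Bit 13: prefix='1' (no match yet)
Bit 14: prefix='10' (no match yet)
Bit 15: prefix='101' -> emit 'd', reset
Bit 16: prefix='1' (no match yet)
Bit 17: prefix='10' (no match yet)
Bit 18: prefix='101' -> emit 'd', reset
Bit 19: prefix='1' (no match yet)
Bit 20: prefix='10' (no match yet)
Bit 21: prefix='101' -> emit 'd', reset
Bit 22: prefix='0' (no match yet)
Bit 23: prefix='01' -> emit 'j', reset

Answer: 0 2 5 7 10 13 16 19 22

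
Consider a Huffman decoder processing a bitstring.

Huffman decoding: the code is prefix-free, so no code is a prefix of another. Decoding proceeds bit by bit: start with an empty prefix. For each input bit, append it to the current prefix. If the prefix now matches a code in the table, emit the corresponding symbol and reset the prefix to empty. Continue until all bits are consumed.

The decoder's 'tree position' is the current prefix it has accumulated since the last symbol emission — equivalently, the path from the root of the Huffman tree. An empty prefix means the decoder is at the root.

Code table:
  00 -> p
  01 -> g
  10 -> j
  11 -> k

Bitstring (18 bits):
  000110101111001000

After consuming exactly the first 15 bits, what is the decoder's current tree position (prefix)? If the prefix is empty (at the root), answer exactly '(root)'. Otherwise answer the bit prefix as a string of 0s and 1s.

Answer: 1

Derivation:
Bit 0: prefix='0' (no match yet)
Bit 1: prefix='00' -> emit 'p', reset
Bit 2: prefix='0' (no match yet)
Bit 3: prefix='01' -> emit 'g', reset
Bit 4: prefix='1' (no match yet)
Bit 5: prefix='10' -> emit 'j', reset
Bit 6: prefix='1' (no match yet)
Bit 7: prefix='10' -> emit 'j', reset
Bit 8: prefix='1' (no match yet)
Bit 9: prefix='11' -> emit 'k', reset
Bit 10: prefix='1' (no match yet)
Bit 11: prefix='11' -> emit 'k', reset
Bit 12: prefix='0' (no match yet)
Bit 13: prefix='00' -> emit 'p', reset
Bit 14: prefix='1' (no match yet)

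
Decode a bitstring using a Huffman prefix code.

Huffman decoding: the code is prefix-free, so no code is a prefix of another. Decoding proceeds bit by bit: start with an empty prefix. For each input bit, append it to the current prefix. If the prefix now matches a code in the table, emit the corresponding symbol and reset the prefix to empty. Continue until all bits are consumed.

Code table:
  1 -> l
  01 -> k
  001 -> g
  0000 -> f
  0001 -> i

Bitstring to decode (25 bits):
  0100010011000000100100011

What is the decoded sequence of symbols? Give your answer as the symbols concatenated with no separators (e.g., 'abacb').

Bit 0: prefix='0' (no match yet)
Bit 1: prefix='01' -> emit 'k', reset
Bit 2: prefix='0' (no match yet)
Bit 3: prefix='00' (no match yet)
Bit 4: prefix='000' (no match yet)
Bit 5: prefix='0001' -> emit 'i', reset
Bit 6: prefix='0' (no match yet)
Bit 7: prefix='00' (no match yet)
Bit 8: prefix='001' -> emit 'g', reset
Bit 9: prefix='1' -> emit 'l', reset
Bit 10: prefix='0' (no match yet)
Bit 11: prefix='00' (no match yet)
Bit 12: prefix='000' (no match yet)
Bit 13: prefix='0000' -> emit 'f', reset
Bit 14: prefix='0' (no match yet)
Bit 15: prefix='00' (no match yet)
Bit 16: prefix='001' -> emit 'g', reset
Bit 17: prefix='0' (no match yet)
Bit 18: prefix='00' (no match yet)
Bit 19: prefix='001' -> emit 'g', reset
Bit 20: prefix='0' (no match yet)
Bit 21: prefix='00' (no match yet)
Bit 22: prefix='000' (no match yet)
Bit 23: prefix='0001' -> emit 'i', reset
Bit 24: prefix='1' -> emit 'l', reset

Answer: kiglfggil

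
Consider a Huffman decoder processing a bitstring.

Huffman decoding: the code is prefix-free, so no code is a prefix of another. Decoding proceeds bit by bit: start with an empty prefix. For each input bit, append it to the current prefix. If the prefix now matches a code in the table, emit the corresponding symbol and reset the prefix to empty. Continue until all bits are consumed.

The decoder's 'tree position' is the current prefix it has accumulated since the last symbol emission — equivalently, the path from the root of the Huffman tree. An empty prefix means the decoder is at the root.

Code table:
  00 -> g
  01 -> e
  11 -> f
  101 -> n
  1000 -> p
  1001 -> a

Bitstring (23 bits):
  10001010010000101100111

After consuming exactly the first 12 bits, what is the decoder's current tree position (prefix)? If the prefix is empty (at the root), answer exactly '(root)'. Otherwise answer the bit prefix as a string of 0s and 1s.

Bit 0: prefix='1' (no match yet)
Bit 1: prefix='10' (no match yet)
Bit 2: prefix='100' (no match yet)
Bit 3: prefix='1000' -> emit 'p', reset
Bit 4: prefix='1' (no match yet)
Bit 5: prefix='10' (no match yet)
Bit 6: prefix='101' -> emit 'n', reset
Bit 7: prefix='0' (no match yet)
Bit 8: prefix='00' -> emit 'g', reset
Bit 9: prefix='1' (no match yet)
Bit 10: prefix='10' (no match yet)
Bit 11: prefix='100' (no match yet)

Answer: 100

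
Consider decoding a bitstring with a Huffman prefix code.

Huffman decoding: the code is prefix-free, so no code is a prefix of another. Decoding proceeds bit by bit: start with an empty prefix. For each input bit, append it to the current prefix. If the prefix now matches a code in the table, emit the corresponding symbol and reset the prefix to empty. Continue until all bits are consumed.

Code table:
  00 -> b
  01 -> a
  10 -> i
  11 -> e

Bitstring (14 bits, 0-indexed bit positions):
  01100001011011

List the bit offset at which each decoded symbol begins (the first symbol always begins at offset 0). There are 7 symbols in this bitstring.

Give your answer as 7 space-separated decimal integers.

Answer: 0 2 4 6 8 10 12

Derivation:
Bit 0: prefix='0' (no match yet)
Bit 1: prefix='01' -> emit 'a', reset
Bit 2: prefix='1' (no match yet)
Bit 3: prefix='10' -> emit 'i', reset
Bit 4: prefix='0' (no match yet)
Bit 5: prefix='00' -> emit 'b', reset
Bit 6: prefix='0' (no match yet)
Bit 7: prefix='01' -> emit 'a', reset
Bit 8: prefix='0' (no match yet)
Bit 9: prefix='01' -> emit 'a', reset
Bit 10: prefix='1' (no match yet)
Bit 11: prefix='10' -> emit 'i', reset
Bit 12: prefix='1' (no match yet)
Bit 13: prefix='11' -> emit 'e', reset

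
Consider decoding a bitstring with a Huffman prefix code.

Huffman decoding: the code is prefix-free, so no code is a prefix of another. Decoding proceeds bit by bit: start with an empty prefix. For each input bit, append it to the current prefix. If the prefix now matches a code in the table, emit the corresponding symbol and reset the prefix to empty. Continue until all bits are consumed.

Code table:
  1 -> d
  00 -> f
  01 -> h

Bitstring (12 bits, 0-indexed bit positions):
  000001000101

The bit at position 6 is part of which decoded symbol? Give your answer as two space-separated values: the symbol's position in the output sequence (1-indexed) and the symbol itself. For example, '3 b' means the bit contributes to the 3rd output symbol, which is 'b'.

Answer: 4 f

Derivation:
Bit 0: prefix='0' (no match yet)
Bit 1: prefix='00' -> emit 'f', reset
Bit 2: prefix='0' (no match yet)
Bit 3: prefix='00' -> emit 'f', reset
Bit 4: prefix='0' (no match yet)
Bit 5: prefix='01' -> emit 'h', reset
Bit 6: prefix='0' (no match yet)
Bit 7: prefix='00' -> emit 'f', reset
Bit 8: prefix='0' (no match yet)
Bit 9: prefix='01' -> emit 'h', reset
Bit 10: prefix='0' (no match yet)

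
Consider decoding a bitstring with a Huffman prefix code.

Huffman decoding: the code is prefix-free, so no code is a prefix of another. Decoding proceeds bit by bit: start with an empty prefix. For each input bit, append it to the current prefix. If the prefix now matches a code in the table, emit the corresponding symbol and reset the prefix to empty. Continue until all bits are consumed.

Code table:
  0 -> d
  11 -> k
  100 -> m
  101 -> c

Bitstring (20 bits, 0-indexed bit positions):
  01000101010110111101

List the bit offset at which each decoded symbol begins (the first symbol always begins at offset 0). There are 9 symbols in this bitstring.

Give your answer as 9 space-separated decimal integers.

Bit 0: prefix='0' -> emit 'd', reset
Bit 1: prefix='1' (no match yet)
Bit 2: prefix='10' (no match yet)
Bit 3: prefix='100' -> emit 'm', reset
Bit 4: prefix='0' -> emit 'd', reset
Bit 5: prefix='1' (no match yet)
Bit 6: prefix='10' (no match yet)
Bit 7: prefix='101' -> emit 'c', reset
Bit 8: prefix='0' -> emit 'd', reset
Bit 9: prefix='1' (no match yet)
Bit 10: prefix='10' (no match yet)
Bit 11: prefix='101' -> emit 'c', reset
Bit 12: prefix='1' (no match yet)
Bit 13: prefix='10' (no match yet)
Bit 14: prefix='101' -> emit 'c', reset
Bit 15: prefix='1' (no match yet)
Bit 16: prefix='11' -> emit 'k', reset
Bit 17: prefix='1' (no match yet)
Bit 18: prefix='10' (no match yet)
Bit 19: prefix='101' -> emit 'c', reset

Answer: 0 1 4 5 8 9 12 15 17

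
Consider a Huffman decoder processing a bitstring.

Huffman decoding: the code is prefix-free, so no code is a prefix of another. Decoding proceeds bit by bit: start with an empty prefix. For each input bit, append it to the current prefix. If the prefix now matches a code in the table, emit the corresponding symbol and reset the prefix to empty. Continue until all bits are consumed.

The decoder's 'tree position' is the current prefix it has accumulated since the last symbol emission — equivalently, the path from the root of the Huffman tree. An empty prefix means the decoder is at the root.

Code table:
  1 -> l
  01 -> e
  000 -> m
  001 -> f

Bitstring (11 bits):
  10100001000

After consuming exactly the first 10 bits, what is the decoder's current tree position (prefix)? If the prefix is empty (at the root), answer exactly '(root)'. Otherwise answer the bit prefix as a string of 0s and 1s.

Bit 0: prefix='1' -> emit 'l', reset
Bit 1: prefix='0' (no match yet)
Bit 2: prefix='01' -> emit 'e', reset
Bit 3: prefix='0' (no match yet)
Bit 4: prefix='00' (no match yet)
Bit 5: prefix='000' -> emit 'm', reset
Bit 6: prefix='0' (no match yet)
Bit 7: prefix='01' -> emit 'e', reset
Bit 8: prefix='0' (no match yet)
Bit 9: prefix='00' (no match yet)

Answer: 00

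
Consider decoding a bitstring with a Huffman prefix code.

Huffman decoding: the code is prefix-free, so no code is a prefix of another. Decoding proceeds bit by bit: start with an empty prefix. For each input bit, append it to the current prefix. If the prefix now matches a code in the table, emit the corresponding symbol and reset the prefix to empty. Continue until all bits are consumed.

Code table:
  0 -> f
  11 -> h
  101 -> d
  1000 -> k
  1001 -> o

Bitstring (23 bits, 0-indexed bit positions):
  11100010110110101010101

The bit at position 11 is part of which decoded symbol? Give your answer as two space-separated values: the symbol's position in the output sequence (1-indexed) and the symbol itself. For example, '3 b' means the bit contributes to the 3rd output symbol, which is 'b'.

Answer: 4 d

Derivation:
Bit 0: prefix='1' (no match yet)
Bit 1: prefix='11' -> emit 'h', reset
Bit 2: prefix='1' (no match yet)
Bit 3: prefix='10' (no match yet)
Bit 4: prefix='100' (no match yet)
Bit 5: prefix='1000' -> emit 'k', reset
Bit 6: prefix='1' (no match yet)
Bit 7: prefix='10' (no match yet)
Bit 8: prefix='101' -> emit 'd', reset
Bit 9: prefix='1' (no match yet)
Bit 10: prefix='10' (no match yet)
Bit 11: prefix='101' -> emit 'd', reset
Bit 12: prefix='1' (no match yet)
Bit 13: prefix='10' (no match yet)
Bit 14: prefix='101' -> emit 'd', reset
Bit 15: prefix='0' -> emit 'f', reset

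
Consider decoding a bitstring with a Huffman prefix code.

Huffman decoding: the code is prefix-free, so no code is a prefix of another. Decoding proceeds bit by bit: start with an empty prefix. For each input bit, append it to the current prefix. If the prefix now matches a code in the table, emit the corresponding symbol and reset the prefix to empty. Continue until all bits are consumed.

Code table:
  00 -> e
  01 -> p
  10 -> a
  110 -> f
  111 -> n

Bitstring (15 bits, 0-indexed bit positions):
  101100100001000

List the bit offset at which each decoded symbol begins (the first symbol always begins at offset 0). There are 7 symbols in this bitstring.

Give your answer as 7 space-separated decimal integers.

Answer: 0 2 5 7 9 11 13

Derivation:
Bit 0: prefix='1' (no match yet)
Bit 1: prefix='10' -> emit 'a', reset
Bit 2: prefix='1' (no match yet)
Bit 3: prefix='11' (no match yet)
Bit 4: prefix='110' -> emit 'f', reset
Bit 5: prefix='0' (no match yet)
Bit 6: prefix='01' -> emit 'p', reset
Bit 7: prefix='0' (no match yet)
Bit 8: prefix='00' -> emit 'e', reset
Bit 9: prefix='0' (no match yet)
Bit 10: prefix='00' -> emit 'e', reset
Bit 11: prefix='1' (no match yet)
Bit 12: prefix='10' -> emit 'a', reset
Bit 13: prefix='0' (no match yet)
Bit 14: prefix='00' -> emit 'e', reset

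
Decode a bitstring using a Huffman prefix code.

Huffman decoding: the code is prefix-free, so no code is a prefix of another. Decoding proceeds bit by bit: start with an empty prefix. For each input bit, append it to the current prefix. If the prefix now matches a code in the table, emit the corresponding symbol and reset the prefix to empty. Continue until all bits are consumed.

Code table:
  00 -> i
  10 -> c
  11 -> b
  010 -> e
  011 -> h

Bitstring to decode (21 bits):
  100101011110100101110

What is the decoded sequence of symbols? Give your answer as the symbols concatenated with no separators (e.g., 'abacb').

Answer: cecbbeebc

Derivation:
Bit 0: prefix='1' (no match yet)
Bit 1: prefix='10' -> emit 'c', reset
Bit 2: prefix='0' (no match yet)
Bit 3: prefix='01' (no match yet)
Bit 4: prefix='010' -> emit 'e', reset
Bit 5: prefix='1' (no match yet)
Bit 6: prefix='10' -> emit 'c', reset
Bit 7: prefix='1' (no match yet)
Bit 8: prefix='11' -> emit 'b', reset
Bit 9: prefix='1' (no match yet)
Bit 10: prefix='11' -> emit 'b', reset
Bit 11: prefix='0' (no match yet)
Bit 12: prefix='01' (no match yet)
Bit 13: prefix='010' -> emit 'e', reset
Bit 14: prefix='0' (no match yet)
Bit 15: prefix='01' (no match yet)
Bit 16: prefix='010' -> emit 'e', reset
Bit 17: prefix='1' (no match yet)
Bit 18: prefix='11' -> emit 'b', reset
Bit 19: prefix='1' (no match yet)
Bit 20: prefix='10' -> emit 'c', reset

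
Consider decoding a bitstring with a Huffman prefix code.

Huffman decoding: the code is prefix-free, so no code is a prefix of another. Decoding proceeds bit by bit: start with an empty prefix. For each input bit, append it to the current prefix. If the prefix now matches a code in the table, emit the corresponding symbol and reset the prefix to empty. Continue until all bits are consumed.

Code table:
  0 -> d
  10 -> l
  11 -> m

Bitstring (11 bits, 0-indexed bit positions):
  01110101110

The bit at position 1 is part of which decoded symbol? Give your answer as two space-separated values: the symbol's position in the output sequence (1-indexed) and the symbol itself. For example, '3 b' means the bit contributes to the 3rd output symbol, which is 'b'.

Answer: 2 m

Derivation:
Bit 0: prefix='0' -> emit 'd', reset
Bit 1: prefix='1' (no match yet)
Bit 2: prefix='11' -> emit 'm', reset
Bit 3: prefix='1' (no match yet)
Bit 4: prefix='10' -> emit 'l', reset
Bit 5: prefix='1' (no match yet)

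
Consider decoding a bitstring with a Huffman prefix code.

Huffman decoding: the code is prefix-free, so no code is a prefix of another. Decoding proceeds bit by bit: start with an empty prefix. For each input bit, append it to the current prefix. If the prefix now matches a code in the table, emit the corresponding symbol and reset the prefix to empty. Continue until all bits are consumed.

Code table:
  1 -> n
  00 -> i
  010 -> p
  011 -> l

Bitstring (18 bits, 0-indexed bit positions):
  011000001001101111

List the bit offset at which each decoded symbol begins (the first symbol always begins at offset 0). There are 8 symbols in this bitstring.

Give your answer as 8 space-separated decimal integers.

Bit 0: prefix='0' (no match yet)
Bit 1: prefix='01' (no match yet)
Bit 2: prefix='011' -> emit 'l', reset
Bit 3: prefix='0' (no match yet)
Bit 4: prefix='00' -> emit 'i', reset
Bit 5: prefix='0' (no match yet)
Bit 6: prefix='00' -> emit 'i', reset
Bit 7: prefix='0' (no match yet)
Bit 8: prefix='01' (no match yet)
Bit 9: prefix='010' -> emit 'p', reset
Bit 10: prefix='0' (no match yet)
Bit 11: prefix='01' (no match yet)
Bit 12: prefix='011' -> emit 'l', reset
Bit 13: prefix='0' (no match yet)
Bit 14: prefix='01' (no match yet)
Bit 15: prefix='011' -> emit 'l', reset
Bit 16: prefix='1' -> emit 'n', reset
Bit 17: prefix='1' -> emit 'n', reset

Answer: 0 3 5 7 10 13 16 17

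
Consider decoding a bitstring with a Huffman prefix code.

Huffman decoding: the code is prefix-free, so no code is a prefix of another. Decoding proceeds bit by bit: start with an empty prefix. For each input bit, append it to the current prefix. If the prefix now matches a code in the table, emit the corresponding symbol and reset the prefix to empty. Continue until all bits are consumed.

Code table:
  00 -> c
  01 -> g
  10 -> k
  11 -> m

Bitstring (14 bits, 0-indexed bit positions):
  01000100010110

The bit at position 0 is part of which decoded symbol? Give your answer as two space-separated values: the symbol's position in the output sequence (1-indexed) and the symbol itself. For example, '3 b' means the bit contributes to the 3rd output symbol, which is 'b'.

Answer: 1 g

Derivation:
Bit 0: prefix='0' (no match yet)
Bit 1: prefix='01' -> emit 'g', reset
Bit 2: prefix='0' (no match yet)
Bit 3: prefix='00' -> emit 'c', reset
Bit 4: prefix='0' (no match yet)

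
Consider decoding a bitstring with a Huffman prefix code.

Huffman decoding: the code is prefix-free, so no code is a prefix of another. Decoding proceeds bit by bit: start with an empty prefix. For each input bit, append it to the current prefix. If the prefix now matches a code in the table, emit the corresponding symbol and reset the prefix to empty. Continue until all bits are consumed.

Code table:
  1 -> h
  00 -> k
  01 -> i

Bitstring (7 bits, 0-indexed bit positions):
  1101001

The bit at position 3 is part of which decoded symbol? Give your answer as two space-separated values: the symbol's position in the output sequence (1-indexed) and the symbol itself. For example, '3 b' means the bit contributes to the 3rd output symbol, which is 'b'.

Bit 0: prefix='1' -> emit 'h', reset
Bit 1: prefix='1' -> emit 'h', reset
Bit 2: prefix='0' (no match yet)
Bit 3: prefix='01' -> emit 'i', reset
Bit 4: prefix='0' (no match yet)
Bit 5: prefix='00' -> emit 'k', reset
Bit 6: prefix='1' -> emit 'h', reset

Answer: 3 i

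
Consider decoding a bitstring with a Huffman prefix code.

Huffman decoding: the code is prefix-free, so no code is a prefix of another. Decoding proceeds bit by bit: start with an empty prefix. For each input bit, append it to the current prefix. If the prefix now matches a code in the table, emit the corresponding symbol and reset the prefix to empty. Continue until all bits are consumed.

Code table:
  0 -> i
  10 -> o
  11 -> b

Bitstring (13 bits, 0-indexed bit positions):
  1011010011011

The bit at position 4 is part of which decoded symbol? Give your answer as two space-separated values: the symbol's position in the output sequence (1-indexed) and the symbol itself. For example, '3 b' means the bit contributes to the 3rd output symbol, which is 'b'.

Bit 0: prefix='1' (no match yet)
Bit 1: prefix='10' -> emit 'o', reset
Bit 2: prefix='1' (no match yet)
Bit 3: prefix='11' -> emit 'b', reset
Bit 4: prefix='0' -> emit 'i', reset
Bit 5: prefix='1' (no match yet)
Bit 6: prefix='10' -> emit 'o', reset
Bit 7: prefix='0' -> emit 'i', reset
Bit 8: prefix='1' (no match yet)

Answer: 3 i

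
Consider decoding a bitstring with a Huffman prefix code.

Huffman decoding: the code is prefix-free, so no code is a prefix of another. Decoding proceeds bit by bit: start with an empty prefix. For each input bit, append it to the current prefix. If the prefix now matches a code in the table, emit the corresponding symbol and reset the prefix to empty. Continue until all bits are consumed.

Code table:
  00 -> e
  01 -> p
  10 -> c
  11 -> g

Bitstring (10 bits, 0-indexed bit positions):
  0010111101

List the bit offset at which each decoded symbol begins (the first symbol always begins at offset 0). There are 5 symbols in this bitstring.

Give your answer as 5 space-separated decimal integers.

Bit 0: prefix='0' (no match yet)
Bit 1: prefix='00' -> emit 'e', reset
Bit 2: prefix='1' (no match yet)
Bit 3: prefix='10' -> emit 'c', reset
Bit 4: prefix='1' (no match yet)
Bit 5: prefix='11' -> emit 'g', reset
Bit 6: prefix='1' (no match yet)
Bit 7: prefix='11' -> emit 'g', reset
Bit 8: prefix='0' (no match yet)
Bit 9: prefix='01' -> emit 'p', reset

Answer: 0 2 4 6 8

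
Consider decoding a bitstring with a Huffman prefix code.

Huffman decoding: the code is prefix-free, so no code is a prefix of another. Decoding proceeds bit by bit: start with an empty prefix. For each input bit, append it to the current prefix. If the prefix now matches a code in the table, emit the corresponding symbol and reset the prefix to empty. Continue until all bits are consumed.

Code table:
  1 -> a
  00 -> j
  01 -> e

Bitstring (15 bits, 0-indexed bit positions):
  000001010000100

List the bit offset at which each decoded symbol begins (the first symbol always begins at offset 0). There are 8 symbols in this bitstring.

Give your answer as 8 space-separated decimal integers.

Bit 0: prefix='0' (no match yet)
Bit 1: prefix='00' -> emit 'j', reset
Bit 2: prefix='0' (no match yet)
Bit 3: prefix='00' -> emit 'j', reset
Bit 4: prefix='0' (no match yet)
Bit 5: prefix='01' -> emit 'e', reset
Bit 6: prefix='0' (no match yet)
Bit 7: prefix='01' -> emit 'e', reset
Bit 8: prefix='0' (no match yet)
Bit 9: prefix='00' -> emit 'j', reset
Bit 10: prefix='0' (no match yet)
Bit 11: prefix='00' -> emit 'j', reset
Bit 12: prefix='1' -> emit 'a', reset
Bit 13: prefix='0' (no match yet)
Bit 14: prefix='00' -> emit 'j', reset

Answer: 0 2 4 6 8 10 12 13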